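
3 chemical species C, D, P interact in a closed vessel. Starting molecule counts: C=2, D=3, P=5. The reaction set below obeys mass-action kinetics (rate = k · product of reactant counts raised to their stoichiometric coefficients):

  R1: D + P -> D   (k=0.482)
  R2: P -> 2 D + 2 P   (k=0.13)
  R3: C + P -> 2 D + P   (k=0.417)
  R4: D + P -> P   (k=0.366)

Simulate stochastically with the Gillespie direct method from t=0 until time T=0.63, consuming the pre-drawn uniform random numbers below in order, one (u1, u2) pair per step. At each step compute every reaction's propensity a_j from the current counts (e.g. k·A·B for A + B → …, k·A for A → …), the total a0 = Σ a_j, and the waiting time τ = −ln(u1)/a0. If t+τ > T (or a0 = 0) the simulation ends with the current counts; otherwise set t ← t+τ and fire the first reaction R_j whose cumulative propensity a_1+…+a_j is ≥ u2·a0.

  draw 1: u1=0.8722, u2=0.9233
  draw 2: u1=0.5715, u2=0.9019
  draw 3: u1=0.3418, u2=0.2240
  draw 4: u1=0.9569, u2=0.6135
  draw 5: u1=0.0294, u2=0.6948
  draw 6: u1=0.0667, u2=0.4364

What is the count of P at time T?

t=0.000: C=2 D=3 P=5
Draw 1: a1=7.230, a2=0.650, a3=4.170, a4=5.490, a0=17.540; τ=−ln(0.8722)/17.540=0.008 → t=0.008; u2·a0=0.9233·17.540=16.195; a1+…+a3=12.050 < 16.195 ≤ a1+…+a4=17.540 → R4 fires; C=2 D=2 P=5
Draw 2: a1=4.820, a2=0.650, a3=4.170, a4=3.660, a0=13.300; τ=−ln(0.5715)/13.300=0.042 → t=0.050; u2·a0=0.9019·13.300=11.995; a1+…+a3=9.640 < 11.995 ≤ a1+…+a4=13.300 → R4 fires; C=2 D=1 P=5
Draw 3: a1=2.410, a2=0.650, a3=4.170, a4=1.830, a0=9.060; τ=−ln(0.3418)/9.060=0.118 → t=0.168; u2·a0=0.2240·9.060=2.029 ≤ a1=2.410 → R1 fires; C=2 D=1 P=4
Draw 4: a1=1.928, a2=0.520, a3=3.336, a4=1.464, a0=7.248; τ=−ln(0.9569)/7.248=0.006 → t=0.174; u2·a0=0.6135·7.248=4.447; a1+a2=2.448 < 4.447 ≤ a1+…+a3=5.784 → R3 fires; C=1 D=3 P=4
Draw 5: a1=5.784, a2=0.520, a3=1.668, a4=4.392, a0=12.364; τ=−ln(0.0294)/12.364=0.285 → t=0.460; u2·a0=0.6948·12.364=8.591; a1+…+a3=7.972 < 8.591 ≤ a1+…+a4=12.364 → R4 fires; C=1 D=2 P=4
Draw 6: a1=3.856, a2=0.520, a3=1.668, a4=2.928, a0=8.972; τ=−ln(0.0667)/8.972=0.302 → t=0.761 > T=0.63: stop.
Read off P at T=0.63: 4

P at T = 4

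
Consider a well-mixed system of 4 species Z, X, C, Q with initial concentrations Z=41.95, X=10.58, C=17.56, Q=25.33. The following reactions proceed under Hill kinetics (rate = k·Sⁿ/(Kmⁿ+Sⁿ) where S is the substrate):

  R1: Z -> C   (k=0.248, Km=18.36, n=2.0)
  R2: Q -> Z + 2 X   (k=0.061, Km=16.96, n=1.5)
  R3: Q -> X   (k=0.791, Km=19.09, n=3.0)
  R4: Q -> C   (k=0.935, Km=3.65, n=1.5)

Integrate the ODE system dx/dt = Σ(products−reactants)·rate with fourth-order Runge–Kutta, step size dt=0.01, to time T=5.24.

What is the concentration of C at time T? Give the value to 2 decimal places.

C at T = 23.22

RK4 with dt=0.01: 524 steps to T=5.24. Trajectory (selected grid times):
t=0.00: Z=41.95 X=10.58 C=17.56 Q=25.33
t=0.58: Z=41.85 X=10.94 C=18.19 Q=24.48
t=1.16: Z=41.75 X=11.29 C=18.83 Q=23.64
t=1.75: Z=41.65 X=11.64 C=19.47 Q=22.80
t=2.33: Z=41.55 X=11.96 C=20.10 Q=21.98
t=2.91: Z=41.45 X=12.27 C=20.73 Q=21.18
t=3.49: Z=41.35 X=12.57 C=21.35 Q=20.40
t=4.08: Z=41.25 X=12.86 C=21.98 Q=19.62
t=4.66: Z=41.15 X=13.13 C=22.61 Q=18.87
t=5.24: Z=41.05 X=13.39 C=23.22 Q=18.13
Read off C at T=5.24: 23.22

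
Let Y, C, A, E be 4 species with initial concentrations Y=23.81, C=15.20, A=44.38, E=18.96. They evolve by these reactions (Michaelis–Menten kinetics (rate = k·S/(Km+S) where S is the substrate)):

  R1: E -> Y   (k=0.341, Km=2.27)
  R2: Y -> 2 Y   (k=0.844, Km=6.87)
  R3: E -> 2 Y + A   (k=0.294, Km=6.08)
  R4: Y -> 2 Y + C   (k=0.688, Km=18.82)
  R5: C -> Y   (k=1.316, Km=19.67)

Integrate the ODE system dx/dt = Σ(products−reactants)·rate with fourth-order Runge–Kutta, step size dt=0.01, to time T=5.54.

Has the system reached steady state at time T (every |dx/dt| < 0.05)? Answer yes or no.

RK4 with dt=0.01: 554 steps to T=5.54. Trajectory (selected grid times):
t=0.00: Y=23.81 C=15.20 A=44.38 E=18.96
t=0.62: Y=25.28 C=15.09 A=44.52 E=18.63
t=1.23: Y=26.73 C=14.98 A=44.65 E=18.31
t=1.85: Y=28.22 C=14.88 A=44.79 E=17.99
t=2.46: Y=29.69 C=14.79 A=44.92 E=17.67
t=3.08: Y=31.18 C=14.71 A=45.06 E=17.35
t=3.69: Y=32.66 C=14.63 A=45.19 E=17.03
t=4.31: Y=34.17 C=14.55 A=45.32 E=16.71
t=4.92: Y=35.66 C=14.48 A=45.46 E=16.40
t=5.54: Y=37.18 C=14.42 A=45.59 E=16.08
Rates at T: R1=0.2988, R2=0.7124, R3=0.2133, R4=0.4568, R5=0.5567
dx/dt at T (Σ net stoichiometry × rate): Y=+2.4513, C=-0.0999, A=+0.2133, E=-0.5121
Largest |dx/dt| is |+2.4513| (Y) ≥ 0.05 → not steady.

Steady state at T: no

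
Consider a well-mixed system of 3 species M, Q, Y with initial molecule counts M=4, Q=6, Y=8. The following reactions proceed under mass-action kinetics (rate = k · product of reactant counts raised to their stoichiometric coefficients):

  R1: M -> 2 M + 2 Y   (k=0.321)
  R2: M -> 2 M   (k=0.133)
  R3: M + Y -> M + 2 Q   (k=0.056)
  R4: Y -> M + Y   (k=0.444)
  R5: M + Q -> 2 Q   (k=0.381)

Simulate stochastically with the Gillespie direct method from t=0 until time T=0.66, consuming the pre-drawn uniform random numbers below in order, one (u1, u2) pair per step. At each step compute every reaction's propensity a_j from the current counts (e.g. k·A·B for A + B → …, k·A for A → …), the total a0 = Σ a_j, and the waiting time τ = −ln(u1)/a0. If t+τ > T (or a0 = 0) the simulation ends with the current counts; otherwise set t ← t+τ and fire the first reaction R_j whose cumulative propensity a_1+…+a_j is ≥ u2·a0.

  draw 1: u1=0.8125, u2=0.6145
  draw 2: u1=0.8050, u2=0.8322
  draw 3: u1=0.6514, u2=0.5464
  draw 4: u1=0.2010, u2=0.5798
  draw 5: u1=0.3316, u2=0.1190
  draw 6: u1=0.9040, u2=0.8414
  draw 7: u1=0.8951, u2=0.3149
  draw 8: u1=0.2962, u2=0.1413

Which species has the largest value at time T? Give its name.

t=0.000: M=4 Q=6 Y=8
Draw 1: a1=1.284, a2=0.532, a3=1.792, a4=3.552, a5=9.144, a0=16.304; τ=−ln(0.8125)/16.304=0.013 → t=0.013; u2·a0=0.6145·16.304=10.019; a1+…+a4=7.160 < 10.019 ≤ a1+…+a5=16.304 → R5 fires; M=3 Q=7 Y=8
Draw 2: a1=0.963, a2=0.399, a3=1.344, a4=3.552, a5=8.001, a0=14.259; τ=−ln(0.8050)/14.259=0.015 → t=0.028; u2·a0=0.8322·14.259=11.866; a1+…+a4=6.258 < 11.866 ≤ a1+…+a5=14.259 → R5 fires; M=2 Q=8 Y=8
Draw 3: a1=0.642, a2=0.266, a3=0.896, a4=3.552, a5=6.096, a0=11.452; τ=−ln(0.6514)/11.452=0.037 → t=0.065; u2·a0=0.5464·11.452=6.257; a1+…+a4=5.356 < 6.257 ≤ a1+…+a5=11.452 → R5 fires; M=1 Q=9 Y=8
Draw 4: a1=0.321, a2=0.133, a3=0.448, a4=3.552, a5=3.429, a0=7.883; τ=−ln(0.2010)/7.883=0.204 → t=0.269; u2·a0=0.5798·7.883=4.571; a1+…+a4=4.454 < 4.571 ≤ a1+…+a5=7.883 → R5 fires; M=0 Q=10 Y=8
Draw 5: a1=0.000, a2=0.000, a3=0.000, a4=3.552, a5=0.000, a0=3.552; τ=−ln(0.3316)/3.552=0.311 → t=0.580; u2·a0=0.1190·3.552=0.423; a1+…+a3=0.000 < 0.423 ≤ a1+…+a4=3.552 → R4 fires; M=1 Q=10 Y=8
Draw 6: a1=0.321, a2=0.133, a3=0.448, a4=3.552, a5=3.810, a0=8.264; τ=−ln(0.9040)/8.264=0.012 → t=0.592; u2·a0=0.8414·8.264=6.953; a1+…+a4=4.454 < 6.953 ≤ a1+…+a5=8.264 → R5 fires; M=0 Q=11 Y=8
Draw 7: a1=0.000, a2=0.000, a3=0.000, a4=3.552, a5=0.000, a0=3.552; τ=−ln(0.8951)/3.552=0.031 → t=0.623; u2·a0=0.3149·3.552=1.119; a1+…+a3=0.000 < 1.119 ≤ a1+…+a4=3.552 → R4 fires; M=1 Q=11 Y=8
Draw 8: a1=0.321, a2=0.133, a3=0.448, a4=3.552, a5=4.191, a0=8.645; τ=−ln(0.2962)/8.645=0.141 → t=0.764 > T=0.66: stop.
At T=0.66: M=1 Q=11 Y=8; the largest is Q.

Dominant species at T: Q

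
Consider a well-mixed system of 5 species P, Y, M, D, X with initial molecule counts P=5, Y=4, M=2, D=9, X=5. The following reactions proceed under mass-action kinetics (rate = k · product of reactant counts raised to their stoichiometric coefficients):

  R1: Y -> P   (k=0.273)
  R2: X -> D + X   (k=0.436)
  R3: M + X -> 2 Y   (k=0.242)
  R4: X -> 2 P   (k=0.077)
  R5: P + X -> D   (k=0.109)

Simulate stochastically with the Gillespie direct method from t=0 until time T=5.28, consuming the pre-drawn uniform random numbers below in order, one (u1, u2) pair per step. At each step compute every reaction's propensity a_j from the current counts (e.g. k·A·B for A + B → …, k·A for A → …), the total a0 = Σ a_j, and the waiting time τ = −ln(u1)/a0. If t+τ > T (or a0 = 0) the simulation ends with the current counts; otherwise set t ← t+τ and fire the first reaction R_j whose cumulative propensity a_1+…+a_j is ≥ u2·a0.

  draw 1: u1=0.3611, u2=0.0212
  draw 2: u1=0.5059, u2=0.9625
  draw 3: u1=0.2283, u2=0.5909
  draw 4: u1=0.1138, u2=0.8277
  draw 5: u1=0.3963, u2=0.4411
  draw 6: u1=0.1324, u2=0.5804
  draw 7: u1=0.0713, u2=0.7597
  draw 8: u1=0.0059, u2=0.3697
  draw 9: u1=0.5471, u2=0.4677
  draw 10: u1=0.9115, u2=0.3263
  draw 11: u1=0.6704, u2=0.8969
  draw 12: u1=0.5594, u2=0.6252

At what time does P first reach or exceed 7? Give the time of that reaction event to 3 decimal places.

Threshold first reached at t = 4.157

t=0.000: P=5 Y=4 M=2 D=9 X=5
Draw 1: a1=1.092, a2=2.180, a3=2.420, a4=0.385, a5=2.725, a0=8.802; τ=−ln(0.3611)/8.802=0.116 → t=0.116; u2·a0=0.0212·8.802=0.187 ≤ a1=1.092 → R1 fires; P=6 Y=3 M=2 D=9 X=5
Draw 2: a1=0.819, a2=2.180, a3=2.420, a4=0.385, a5=3.270, a0=9.074; τ=−ln(0.5059)/9.074=0.075 → t=0.191; u2·a0=0.9625·9.074=8.734; a1+…+a4=5.804 < 8.734 ≤ a1+…+a5=9.074 → R5 fires; P=5 Y=3 M=2 D=10 X=4
Draw 3: a1=0.819, a2=1.744, a3=1.936, a4=0.308, a5=2.180, a0=6.987; τ=−ln(0.2283)/6.987=0.211 → t=0.402; u2·a0=0.5909·6.987=4.129; a1+a2=2.563 < 4.129 ≤ a1+…+a3=4.499 → R3 fires; P=5 Y=5 M=1 D=10 X=3
Draw 4: a1=1.365, a2=1.308, a3=0.726, a4=0.231, a5=1.635, a0=5.265; τ=−ln(0.1138)/5.265=0.413 → t=0.815; u2·a0=0.8277·5.265=4.358; a1+…+a4=3.630 < 4.358 ≤ a1+…+a5=5.265 → R5 fires; P=4 Y=5 M=1 D=11 X=2
Draw 5: a1=1.365, a2=0.872, a3=0.484, a4=0.154, a5=0.872, a0=3.747; τ=−ln(0.3963)/3.747=0.247 → t=1.062; u2·a0=0.4411·3.747=1.653; a1=1.365 < 1.653 ≤ a1+a2=2.237 → R2 fires; P=4 Y=5 M=1 D=12 X=2
Draw 6: a1=1.365, a2=0.872, a3=0.484, a4=0.154, a5=0.872, a0=3.747; τ=−ln(0.1324)/3.747=0.540 → t=1.602; u2·a0=0.5804·3.747=2.175; a1=1.365 < 2.175 ≤ a1+a2=2.237 → R2 fires; P=4 Y=5 M=1 D=13 X=2
Draw 7: a1=1.365, a2=0.872, a3=0.484, a4=0.154, a5=0.872, a0=3.747; τ=−ln(0.0713)/3.747=0.705 → t=2.306; u2·a0=0.7597·3.747=2.847; a1+…+a3=2.721 < 2.847 ≤ a1+…+a4=2.875 → R4 fires; P=6 Y=5 M=1 D=13 X=1
Draw 8: a1=1.365, a2=0.436, a3=0.242, a4=0.077, a5=0.654, a0=2.774; τ=−ln(0.0059)/2.774=1.850 → t=4.157; u2·a0=0.3697·2.774=1.026 ≤ a1=1.365 → R1 fires; P=7 Y=4 M=1 D=13 X=1
Draw 9: a1=1.092, a2=0.436, a3=0.242, a4=0.077, a5=0.763, a0=2.610; τ=−ln(0.5471)/2.610=0.231 → t=4.388; u2·a0=0.4677·2.610=1.221; a1=1.092 < 1.221 ≤ a1+a2=1.528 → R2 fires; P=7 Y=4 M=1 D=14 X=1
Draw 10: a1=1.092, a2=0.436, a3=0.242, a4=0.077, a5=0.763, a0=2.610; τ=−ln(0.9115)/2.610=0.036 → t=4.423; u2·a0=0.3263·2.610=0.852 ≤ a1=1.092 → R1 fires; P=8 Y=3 M=1 D=14 X=1
Draw 11: a1=0.819, a2=0.436, a3=0.242, a4=0.077, a5=0.872, a0=2.446; τ=−ln(0.6704)/2.446=0.163 → t=4.587; u2·a0=0.8969·2.446=2.194; a1+…+a4=1.574 < 2.194 ≤ a1+…+a5=2.446 → R5 fires; P=7 Y=3 M=1 D=15 X=0
Draw 12: a1=0.819, a2=0.000, a3=0.000, a4=0.000, a5=0.000, a0=0.819; τ=−ln(0.5594)/0.819=0.709 → t=5.296 > T=5.28: stop.
P first becomes ≥ 7 when it reaches 7 at the event at t=4.157.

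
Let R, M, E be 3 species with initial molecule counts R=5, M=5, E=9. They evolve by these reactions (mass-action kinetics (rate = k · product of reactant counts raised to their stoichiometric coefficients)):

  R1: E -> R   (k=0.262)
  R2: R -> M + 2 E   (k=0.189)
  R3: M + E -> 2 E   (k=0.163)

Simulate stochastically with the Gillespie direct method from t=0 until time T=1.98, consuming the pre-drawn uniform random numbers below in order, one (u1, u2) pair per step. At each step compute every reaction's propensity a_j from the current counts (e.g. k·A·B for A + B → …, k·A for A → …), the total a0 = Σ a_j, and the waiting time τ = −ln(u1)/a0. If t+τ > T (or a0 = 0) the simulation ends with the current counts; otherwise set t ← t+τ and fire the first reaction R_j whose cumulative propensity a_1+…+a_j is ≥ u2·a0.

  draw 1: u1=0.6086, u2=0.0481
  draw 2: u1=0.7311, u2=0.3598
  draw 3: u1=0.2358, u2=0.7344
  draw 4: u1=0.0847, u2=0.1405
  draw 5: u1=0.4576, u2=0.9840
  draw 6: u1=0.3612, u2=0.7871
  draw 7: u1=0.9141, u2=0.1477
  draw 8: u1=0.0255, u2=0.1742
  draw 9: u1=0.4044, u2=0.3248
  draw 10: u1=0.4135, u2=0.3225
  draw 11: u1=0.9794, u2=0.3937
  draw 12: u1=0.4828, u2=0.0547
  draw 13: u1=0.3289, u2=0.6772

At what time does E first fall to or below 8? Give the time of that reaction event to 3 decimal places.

Threshold first reached at t = 0.047

t=0.000: R=5 M=5 E=9
Draw 1: a1=2.358, a2=0.945, a3=7.335, a0=10.638; τ=−ln(0.6086)/10.638=0.047 → t=0.047; u2·a0=0.0481·10.638=0.512 ≤ a1=2.358 → R1 fires; R=6 M=5 E=8
Draw 2: a1=2.096, a2=1.134, a3=6.520, a0=9.750; τ=−ln(0.7311)/9.750=0.032 → t=0.079; u2·a0=0.3598·9.750=3.508; a1+a2=3.230 < 3.508 ≤ a1+…+a3=9.750 → R3 fires; R=6 M=4 E=9
Draw 3: a1=2.358, a2=1.134, a3=5.868, a0=9.360; τ=−ln(0.2358)/9.360=0.154 → t=0.233; u2·a0=0.7344·9.360=6.874; a1+a2=3.492 < 6.874 ≤ a1+…+a3=9.360 → R3 fires; R=6 M=3 E=10
Draw 4: a1=2.620, a2=1.134, a3=4.890, a0=8.644; τ=−ln(0.0847)/8.644=0.286 → t=0.519; u2·a0=0.1405·8.644=1.214 ≤ a1=2.620 → R1 fires; R=7 M=3 E=9
Draw 5: a1=2.358, a2=1.323, a3=4.401, a0=8.082; τ=−ln(0.4576)/8.082=0.097 → t=0.615; u2·a0=0.9840·8.082=7.953; a1+a2=3.681 < 7.953 ≤ a1+…+a3=8.082 → R3 fires; R=7 M=2 E=10
Draw 6: a1=2.620, a2=1.323, a3=3.260, a0=7.203; τ=−ln(0.3612)/7.203=0.141 → t=0.757; u2·a0=0.7871·7.203=5.669; a1+a2=3.943 < 5.669 ≤ a1+…+a3=7.203 → R3 fires; R=7 M=1 E=11
Draw 7: a1=2.882, a2=1.323, a3=1.793, a0=5.998; τ=−ln(0.9141)/5.998=0.015 → t=0.772; u2·a0=0.1477·5.998=0.886 ≤ a1=2.882 → R1 fires; R=8 M=1 E=10
Draw 8: a1=2.620, a2=1.512, a3=1.630, a0=5.762; τ=−ln(0.0255)/5.762=0.637 → t=1.409; u2·a0=0.1742·5.762=1.004 ≤ a1=2.620 → R1 fires; R=9 M=1 E=9
Draw 9: a1=2.358, a2=1.701, a3=1.467, a0=5.526; τ=−ln(0.4044)/5.526=0.164 → t=1.572; u2·a0=0.3248·5.526=1.795 ≤ a1=2.358 → R1 fires; R=10 M=1 E=8
Draw 10: a1=2.096, a2=1.890, a3=1.304, a0=5.290; τ=−ln(0.4135)/5.290=0.167 → t=1.739; u2·a0=0.3225·5.290=1.706 ≤ a1=2.096 → R1 fires; R=11 M=1 E=7
Draw 11: a1=1.834, a2=2.079, a3=1.141, a0=5.054; τ=−ln(0.9794)/5.054=0.004 → t=1.743; u2·a0=0.3937·5.054=1.990; a1=1.834 < 1.990 ≤ a1+a2=3.913 → R2 fires; R=10 M=2 E=9
Draw 12: a1=2.358, a2=1.890, a3=2.934, a0=7.182; τ=−ln(0.4828)/7.182=0.101 → t=1.845; u2·a0=0.0547·7.182=0.393 ≤ a1=2.358 → R1 fires; R=11 M=2 E=8
Draw 13: a1=2.096, a2=2.079, a3=2.608, a0=6.783; τ=−ln(0.3289)/6.783=0.164 → t=2.009 > T=1.98: stop.
E first becomes ≤ 8 when it reaches 8 at the event at t=0.047.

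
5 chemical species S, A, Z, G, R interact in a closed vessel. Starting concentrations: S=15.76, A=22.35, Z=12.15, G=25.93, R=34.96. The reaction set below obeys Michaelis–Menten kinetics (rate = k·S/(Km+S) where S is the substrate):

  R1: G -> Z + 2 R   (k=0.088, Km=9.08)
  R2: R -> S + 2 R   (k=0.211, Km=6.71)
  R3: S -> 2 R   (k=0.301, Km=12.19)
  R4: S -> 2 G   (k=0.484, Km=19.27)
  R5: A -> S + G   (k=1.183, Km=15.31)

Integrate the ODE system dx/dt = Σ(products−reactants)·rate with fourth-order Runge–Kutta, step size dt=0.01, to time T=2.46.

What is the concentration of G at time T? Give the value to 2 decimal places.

RK4 with dt=0.01: 246 steps to T=2.46. Trajectory (selected grid times):
t=0.00: S=15.76 A=22.35 Z=12.15 G=25.93 R=34.96
t=0.27: S=15.89 A=22.16 Z=12.17 G=26.22 R=35.13
t=0.55: S=16.03 A=21.97 Z=12.19 G=26.52 R=35.32
t=0.82: S=16.16 A=21.78 Z=12.20 G=26.81 R=35.49
t=1.09: S=16.29 A=21.59 Z=12.22 G=27.10 R=35.67
t=1.37: S=16.42 A=21.40 Z=12.24 G=27.40 R=35.85
t=1.64: S=16.55 A=21.21 Z=12.26 G=27.69 R=36.03
t=1.91: S=16.67 A=21.03 Z=12.28 G=27.97 R=36.21
t=2.19: S=16.80 A=20.83 Z=12.29 G=28.27 R=36.39
t=2.46: S=16.93 A=20.65 Z=12.31 G=28.56 R=36.57
Read off G at T=2.46: 28.56

G at T = 28.56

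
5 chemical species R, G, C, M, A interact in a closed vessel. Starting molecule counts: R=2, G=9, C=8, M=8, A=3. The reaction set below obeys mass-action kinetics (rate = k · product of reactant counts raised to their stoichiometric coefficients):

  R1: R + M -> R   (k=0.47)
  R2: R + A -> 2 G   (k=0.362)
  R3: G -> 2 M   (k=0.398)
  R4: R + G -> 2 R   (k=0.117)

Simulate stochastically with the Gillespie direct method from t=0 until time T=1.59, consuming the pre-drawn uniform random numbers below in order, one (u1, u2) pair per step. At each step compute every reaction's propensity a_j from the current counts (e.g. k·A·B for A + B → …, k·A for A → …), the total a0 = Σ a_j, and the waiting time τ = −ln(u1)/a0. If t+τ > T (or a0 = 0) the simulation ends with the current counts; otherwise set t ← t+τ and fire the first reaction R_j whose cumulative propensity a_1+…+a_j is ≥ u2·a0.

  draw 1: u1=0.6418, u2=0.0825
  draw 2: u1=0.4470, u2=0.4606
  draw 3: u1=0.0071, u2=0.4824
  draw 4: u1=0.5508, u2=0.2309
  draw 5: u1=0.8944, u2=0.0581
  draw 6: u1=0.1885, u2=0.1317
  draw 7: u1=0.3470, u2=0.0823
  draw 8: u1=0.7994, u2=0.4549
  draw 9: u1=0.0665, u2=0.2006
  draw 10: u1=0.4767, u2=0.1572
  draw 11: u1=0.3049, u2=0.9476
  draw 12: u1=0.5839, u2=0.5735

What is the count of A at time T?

A at T = 2

t=0.000: R=2 G=9 C=8 M=8 A=3
Draw 1: a1=7.520, a2=2.172, a3=3.582, a4=2.106, a0=15.380; τ=−ln(0.6418)/15.380=0.029 → t=0.029; u2·a0=0.0825·15.380=1.269 ≤ a1=7.520 → R1 fires; R=2 G=9 C=8 M=7 A=3
Draw 2: a1=6.580, a2=2.172, a3=3.582, a4=2.106, a0=14.440; τ=−ln(0.4470)/14.440=0.056 → t=0.085; u2·a0=0.4606·14.440=6.651; a1=6.580 < 6.651 ≤ a1+a2=8.752 → R2 fires; R=1 G=11 C=8 M=7 A=2
Draw 3: a1=3.290, a2=0.724, a3=4.378, a4=1.287, a0=9.679; τ=−ln(0.0071)/9.679=0.511 → t=0.596; u2·a0=0.4824·9.679=4.669; a1+a2=4.014 < 4.669 ≤ a1+…+a3=8.392 → R3 fires; R=1 G=10 C=8 M=9 A=2
Draw 4: a1=4.230, a2=0.724, a3=3.980, a4=1.170, a0=10.104; τ=−ln(0.5508)/10.104=0.059 → t=0.655; u2·a0=0.2309·10.104=2.333 ≤ a1=4.230 → R1 fires; R=1 G=10 C=8 M=8 A=2
Draw 5: a1=3.760, a2=0.724, a3=3.980, a4=1.170, a0=9.634; τ=−ln(0.8944)/9.634=0.012 → t=0.666; u2·a0=0.0581·9.634=0.560 ≤ a1=3.760 → R1 fires; R=1 G=10 C=8 M=7 A=2
Draw 6: a1=3.290, a2=0.724, a3=3.980, a4=1.170, a0=9.164; τ=−ln(0.1885)/9.164=0.182 → t=0.848; u2·a0=0.1317·9.164=1.207 ≤ a1=3.290 → R1 fires; R=1 G=10 C=8 M=6 A=2
Draw 7: a1=2.820, a2=0.724, a3=3.980, a4=1.170, a0=8.694; τ=−ln(0.3470)/8.694=0.122 → t=0.970; u2·a0=0.0823·8.694=0.716 ≤ a1=2.820 → R1 fires; R=1 G=10 C=8 M=5 A=2
Draw 8: a1=2.350, a2=0.724, a3=3.980, a4=1.170, a0=8.224; τ=−ln(0.7994)/8.224=0.027 → t=0.997; u2·a0=0.4549·8.224=3.741; a1+a2=3.074 < 3.741 ≤ a1+…+a3=7.054 → R3 fires; R=1 G=9 C=8 M=7 A=2
Draw 9: a1=3.290, a2=0.724, a3=3.582, a4=1.053, a0=8.649; τ=−ln(0.0665)/8.649=0.313 → t=1.311; u2·a0=0.2006·8.649=1.735 ≤ a1=3.290 → R1 fires; R=1 G=9 C=8 M=6 A=2
Draw 10: a1=2.820, a2=0.724, a3=3.582, a4=1.053, a0=8.179; τ=−ln(0.4767)/8.179=0.091 → t=1.401; u2·a0=0.1572·8.179=1.286 ≤ a1=2.820 → R1 fires; R=1 G=9 C=8 M=5 A=2
Draw 11: a1=2.350, a2=0.724, a3=3.582, a4=1.053, a0=7.709; τ=−ln(0.3049)/7.709=0.154 → t=1.555; u2·a0=0.9476·7.709=7.305; a1+…+a3=6.656 < 7.305 ≤ a1+…+a4=7.709 → R4 fires; R=2 G=8 C=8 M=5 A=2
Draw 12: a1=4.700, a2=1.448, a3=3.184, a4=1.872, a0=11.204; τ=−ln(0.5839)/11.204=0.048 → t=1.604 > T=1.59: stop.
Read off A at T=1.59: 2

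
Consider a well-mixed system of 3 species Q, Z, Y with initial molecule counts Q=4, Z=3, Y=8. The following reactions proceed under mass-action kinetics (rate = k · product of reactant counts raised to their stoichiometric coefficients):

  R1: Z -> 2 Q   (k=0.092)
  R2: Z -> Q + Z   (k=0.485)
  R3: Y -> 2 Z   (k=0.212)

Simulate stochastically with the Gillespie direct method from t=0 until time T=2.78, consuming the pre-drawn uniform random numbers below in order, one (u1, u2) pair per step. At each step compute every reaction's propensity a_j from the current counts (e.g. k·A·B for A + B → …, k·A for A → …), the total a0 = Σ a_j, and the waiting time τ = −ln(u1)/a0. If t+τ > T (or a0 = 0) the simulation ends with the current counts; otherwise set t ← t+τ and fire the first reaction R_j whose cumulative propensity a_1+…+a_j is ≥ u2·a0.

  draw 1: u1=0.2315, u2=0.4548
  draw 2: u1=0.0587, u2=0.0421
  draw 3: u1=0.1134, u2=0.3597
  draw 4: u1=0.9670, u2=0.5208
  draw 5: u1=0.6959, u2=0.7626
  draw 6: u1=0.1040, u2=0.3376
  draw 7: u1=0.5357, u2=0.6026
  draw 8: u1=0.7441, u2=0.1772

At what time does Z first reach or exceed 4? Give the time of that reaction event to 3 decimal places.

Threshold first reached at t = 2.030

t=0.000: Q=4 Z=3 Y=8
Draw 1: a1=0.276, a2=1.455, a3=1.696, a0=3.427; τ=−ln(0.2315)/3.427=0.427 → t=0.427; u2·a0=0.4548·3.427=1.559; a1=0.276 < 1.559 ≤ a1+a2=1.731 → R2 fires; Q=5 Z=3 Y=8
Draw 2: a1=0.276, a2=1.455, a3=1.696, a0=3.427; τ=−ln(0.0587)/3.427=0.827 → t=1.254; u2·a0=0.0421·3.427=0.144 ≤ a1=0.276 → R1 fires; Q=7 Z=2 Y=8
Draw 3: a1=0.184, a2=0.970, a3=1.696, a0=2.850; τ=−ln(0.1134)/2.850=0.764 → t=2.018; u2·a0=0.3597·2.850=1.025; a1=0.184 < 1.025 ≤ a1+a2=1.154 → R2 fires; Q=8 Z=2 Y=8
Draw 4: a1=0.184, a2=0.970, a3=1.696, a0=2.850; τ=−ln(0.9670)/2.850=0.012 → t=2.030; u2·a0=0.5208·2.850=1.484; a1+a2=1.154 < 1.484 ≤ a1+…+a3=2.850 → R3 fires; Q=8 Z=4 Y=7
Draw 5: a1=0.368, a2=1.940, a3=1.484, a0=3.792; τ=−ln(0.6959)/3.792=0.096 → t=2.125; u2·a0=0.7626·3.792=2.892; a1+a2=2.308 < 2.892 ≤ a1+…+a3=3.792 → R3 fires; Q=8 Z=6 Y=6
Draw 6: a1=0.552, a2=2.910, a3=1.272, a0=4.734; τ=−ln(0.1040)/4.734=0.478 → t=2.604; u2·a0=0.3376·4.734=1.598; a1=0.552 < 1.598 ≤ a1+a2=3.462 → R2 fires; Q=9 Z=6 Y=6
Draw 7: a1=0.552, a2=2.910, a3=1.272, a0=4.734; τ=−ln(0.5357)/4.734=0.132 → t=2.735; u2·a0=0.6026·4.734=2.853; a1=0.552 < 2.853 ≤ a1+a2=3.462 → R2 fires; Q=10 Z=6 Y=6
Draw 8: a1=0.552, a2=2.910, a3=1.272, a0=4.734; τ=−ln(0.7441)/4.734=0.062 → t=2.798 > T=2.78: stop.
Z first becomes ≥ 4 when it reaches 4 at the event at t=2.030.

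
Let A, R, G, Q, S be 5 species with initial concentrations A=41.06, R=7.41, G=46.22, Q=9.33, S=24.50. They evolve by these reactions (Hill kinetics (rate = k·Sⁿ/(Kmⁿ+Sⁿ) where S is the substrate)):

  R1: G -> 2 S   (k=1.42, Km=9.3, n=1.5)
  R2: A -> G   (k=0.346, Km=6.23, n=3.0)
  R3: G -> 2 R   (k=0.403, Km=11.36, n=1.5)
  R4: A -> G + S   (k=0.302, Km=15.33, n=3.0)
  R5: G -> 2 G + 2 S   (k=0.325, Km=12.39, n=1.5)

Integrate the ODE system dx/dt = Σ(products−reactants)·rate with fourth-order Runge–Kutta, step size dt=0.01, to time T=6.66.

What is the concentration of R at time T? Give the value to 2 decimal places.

RK4 with dt=0.01: 666 steps to T=6.66. Trajectory (selected grid times):
t=0.00: A=41.06 R=7.41 G=46.22 Q=9.33 S=24.50
t=0.74: A=40.59 R=7.94 G=45.67 Q=9.33 S=27.06
t=1.48: A=40.13 R=8.47 G=45.12 Q=9.33 S=29.62
t=2.22: A=39.66 R=9.00 G=44.57 Q=9.33 S=32.17
t=2.96: A=39.19 R=9.53 G=44.03 Q=9.33 S=34.72
t=3.70: A=38.73 R=10.05 G=43.48 Q=9.33 S=37.26
t=4.44: A=38.26 R=10.58 G=42.94 Q=9.33 S=39.80
t=5.18: A=37.80 R=11.10 G=42.39 Q=9.33 S=42.33
t=5.92: A=37.33 R=11.63 G=41.85 Q=9.33 S=44.86
t=6.66: A=36.87 R=12.15 G=41.31 Q=9.33 S=47.38
Read off R at T=6.66: 12.15

R at T = 12.15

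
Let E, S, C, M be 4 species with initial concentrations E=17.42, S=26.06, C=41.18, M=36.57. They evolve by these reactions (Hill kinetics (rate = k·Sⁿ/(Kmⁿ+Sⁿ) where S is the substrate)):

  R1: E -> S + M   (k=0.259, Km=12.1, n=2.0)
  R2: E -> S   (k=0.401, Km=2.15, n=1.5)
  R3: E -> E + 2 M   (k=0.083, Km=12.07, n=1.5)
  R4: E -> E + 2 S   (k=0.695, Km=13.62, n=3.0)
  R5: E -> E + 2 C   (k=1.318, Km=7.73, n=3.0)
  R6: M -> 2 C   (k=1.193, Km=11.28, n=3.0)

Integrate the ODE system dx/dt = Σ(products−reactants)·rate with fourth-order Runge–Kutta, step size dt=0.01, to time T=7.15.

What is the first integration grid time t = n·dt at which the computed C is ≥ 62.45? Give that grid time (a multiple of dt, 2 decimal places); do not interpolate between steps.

RK4 with dt=0.01: 715 steps to T=7.15. Trajectory (selected grid times):
t=0.00: E=17.42 S=26.06 C=41.18 M=36.57
t=0.79: E=16.98 S=27.23 C=44.92 M=35.87
t=1.59: E=16.54 S=28.40 C=48.69 M=35.17
t=2.38: E=16.10 S=29.53 C=52.39 M=34.47
t=3.18: E=15.67 S=30.65 C=56.13 M=33.76
t=3.97: E=15.24 S=31.73 C=59.79 M=33.06
t=4.54: E=14.93 S=32.49 C=62.42 M=32.55
t=4.55: E=14.93 S=32.50 C=62.47 M=32.54
t=4.77: E=14.81 S=32.79 C=63.48 M=32.34
t=5.56: E=14.39 S=33.82 C=67.10 M=31.64
t=6.36: E=13.96 S=34.83 C=70.74 M=30.92
t=7.15: E=13.55 S=35.80 C=74.30 M=30.21
C(4.54)=62.424 < 62.45 but C(4.55)=62.470 ≥ 62.45, so the first grid time is t=4.55.

Threshold first reached at t = 4.55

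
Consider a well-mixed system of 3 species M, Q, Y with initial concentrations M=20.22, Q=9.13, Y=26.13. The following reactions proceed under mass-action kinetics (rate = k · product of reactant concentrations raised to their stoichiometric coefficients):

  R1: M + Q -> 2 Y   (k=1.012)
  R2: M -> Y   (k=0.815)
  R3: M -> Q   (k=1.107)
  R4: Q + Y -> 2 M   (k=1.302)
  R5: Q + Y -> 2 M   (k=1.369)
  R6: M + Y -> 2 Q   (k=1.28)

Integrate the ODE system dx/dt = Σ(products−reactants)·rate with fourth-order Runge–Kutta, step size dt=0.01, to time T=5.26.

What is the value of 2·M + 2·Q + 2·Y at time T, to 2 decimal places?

Check how each reaction changes W = 2·M + 2·Q + 2·Y (weight of products minus weight of reactants):
R1: M + Q -> 2 Y: (2·2) − (2·1 + 2·1) = 4 − 4 = 0
R2: M -> Y: (2·1) − (2·1) = 2 − 2 = 0
R3: M -> Q: (2·1) − (2·1) = 2 − 2 = 0
R4: Q + Y -> 2 M: (2·2) − (2·1 + 2·1) = 4 − 4 = 0
R5: Q + Y -> 2 M: (2·2) − (2·1 + 2·1) = 4 − 4 = 0
R6: M + Y -> 2 Q: (2·2) − (2·1 + 2·1) = 4 − 4 = 0
Every reaction leaves W unchanged, so W is conserved and no simulation is needed: W(T) = W(0) = 2·20.22 + 2·9.13 + 2·26.13 = 110.96

Value at T = 110.96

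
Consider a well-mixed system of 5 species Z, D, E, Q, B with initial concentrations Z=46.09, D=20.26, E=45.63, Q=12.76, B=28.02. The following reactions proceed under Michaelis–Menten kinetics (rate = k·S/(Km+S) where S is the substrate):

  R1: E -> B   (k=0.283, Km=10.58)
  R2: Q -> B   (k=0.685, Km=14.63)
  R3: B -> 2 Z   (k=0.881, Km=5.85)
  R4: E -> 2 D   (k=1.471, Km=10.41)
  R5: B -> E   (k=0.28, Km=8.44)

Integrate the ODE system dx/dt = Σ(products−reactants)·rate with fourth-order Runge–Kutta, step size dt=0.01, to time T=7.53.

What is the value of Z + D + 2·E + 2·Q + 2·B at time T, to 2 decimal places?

Check how each reaction changes W = Z + D + 2·E + 2·Q + 2·B (weight of products minus weight of reactants):
R1: E -> B: (2·1) − (2·1) = 2 − 2 = 0
R2: Q -> B: (2·1) − (2·1) = 2 − 2 = 0
R3: B -> 2 Z: (1·2) − (2·1) = 2 − 2 = 0
R4: E -> 2 D: (1·2) − (2·1) = 2 − 2 = 0
R5: B -> E: (2·1) − (2·1) = 2 − 2 = 0
Every reaction leaves W unchanged, so W is conserved and no simulation is needed: W(T) = W(0) = 46.09 + 20.26 + 2·45.63 + 2·12.76 + 2·28.02 = 239.17

Value at T = 239.17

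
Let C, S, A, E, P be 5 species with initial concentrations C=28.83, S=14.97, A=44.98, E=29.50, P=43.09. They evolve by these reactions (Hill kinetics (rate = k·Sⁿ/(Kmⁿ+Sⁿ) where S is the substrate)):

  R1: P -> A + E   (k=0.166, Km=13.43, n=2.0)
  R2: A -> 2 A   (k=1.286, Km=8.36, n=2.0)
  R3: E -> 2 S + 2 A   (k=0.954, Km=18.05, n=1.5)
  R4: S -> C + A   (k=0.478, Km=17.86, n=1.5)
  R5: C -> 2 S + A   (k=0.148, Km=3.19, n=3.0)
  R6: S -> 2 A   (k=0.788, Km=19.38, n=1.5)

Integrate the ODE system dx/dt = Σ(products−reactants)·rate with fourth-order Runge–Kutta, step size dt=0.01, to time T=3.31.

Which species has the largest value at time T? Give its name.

RK4 with dt=0.01: 331 steps to T=3.31. Trajectory (selected grid times):
t=0.00: C=28.83 S=14.97 A=44.98 E=29.50 P=43.09
t=0.37: C=28.85 S=15.36 A=46.34 E=29.32 P=43.03
t=0.74: C=28.88 S=15.74 A=47.71 E=29.14 P=42.98
t=1.10: C=28.90 S=16.11 A=49.05 E=28.96 P=42.92
t=1.47: C=28.93 S=16.48 A=50.44 E=28.78 P=42.87
t=1.84: C=28.96 S=16.85 A=51.82 E=28.60 P=42.81
t=2.21: C=28.99 S=17.21 A=53.22 E=28.42 P=42.76
t=2.57: C=29.02 S=17.56 A=54.58 E=28.25 P=42.70
t=2.94: C=29.05 S=17.91 A=55.98 E=28.07 P=42.65
t=3.31: C=29.09 S=18.26 A=57.39 E=27.89 P=42.59
At T=3.31: C=29.09 S=18.26 A=57.39 E=27.89 P=42.59; the largest is A.

Dominant species at T: A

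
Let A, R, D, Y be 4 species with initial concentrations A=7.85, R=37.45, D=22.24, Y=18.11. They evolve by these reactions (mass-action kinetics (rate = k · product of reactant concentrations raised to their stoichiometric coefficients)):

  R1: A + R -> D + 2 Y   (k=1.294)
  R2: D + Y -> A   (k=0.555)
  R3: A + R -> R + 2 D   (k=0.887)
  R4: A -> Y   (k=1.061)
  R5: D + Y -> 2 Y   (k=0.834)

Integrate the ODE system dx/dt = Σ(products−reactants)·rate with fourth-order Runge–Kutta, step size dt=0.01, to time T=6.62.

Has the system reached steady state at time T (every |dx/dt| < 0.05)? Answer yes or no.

Steady state at T: yes

RK4 with dt=0.01: 662 steps to T=6.62. Trajectory (selected grid times):
t=0.00: A=7.85 R=37.45 D=22.24 Y=18.11
t=0.74: A=0.00 R=15.74 D=0.00 Y=77.05
t=1.47: A=0.00 R=15.74 D=0.00 Y=77.05
t=2.21: A=0.00 R=15.74 D=0.00 Y=77.05
t=2.94: A=0.00 R=15.74 D=0.00 Y=77.05
t=3.68: A=0.00 R=15.74 D=0.00 Y=77.05
t=4.41: A=0.00 R=15.74 D=0.00 Y=77.05
t=5.15: A=0.00 R=15.74 D=0.00 Y=77.05
t=5.88: A=0.00 R=15.74 D=0.00 Y=77.05
t=6.62: A=0.00 R=15.74 D=0.00 Y=77.05
Rates at T: R1=0.0000, R2=0.0000, R3=0.0000, R4=0.0000, R5=0.0000
dx/dt at T (Σ net stoichiometry × rate): A=-0.0000, R=-0.0000, D=-0.0000, Y=+0.0000
Largest |dx/dt| is |+0.0000| (Y) < 0.05 → steady.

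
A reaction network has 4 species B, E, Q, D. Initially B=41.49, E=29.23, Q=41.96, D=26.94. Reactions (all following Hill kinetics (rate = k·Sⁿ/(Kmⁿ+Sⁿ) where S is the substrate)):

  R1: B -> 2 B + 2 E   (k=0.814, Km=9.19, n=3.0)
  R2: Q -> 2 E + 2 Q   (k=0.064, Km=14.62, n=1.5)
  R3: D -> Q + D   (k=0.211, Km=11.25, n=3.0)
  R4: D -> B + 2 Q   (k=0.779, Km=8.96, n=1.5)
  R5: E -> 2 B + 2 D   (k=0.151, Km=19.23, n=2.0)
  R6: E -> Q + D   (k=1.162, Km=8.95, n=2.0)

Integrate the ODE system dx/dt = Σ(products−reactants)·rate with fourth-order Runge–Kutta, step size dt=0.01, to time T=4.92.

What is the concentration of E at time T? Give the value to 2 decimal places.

RK4 with dt=0.01: 492 steps to T=4.92. Trajectory (selected grid times):
t=0.00: B=41.49 E=29.23 Q=41.96 D=26.94
t=0.55: B=42.41 E=29.53 Q=43.40 D=27.28
t=1.09: B=43.31 E=29.83 Q=44.82 D=27.62
t=1.64: B=44.24 E=30.13 Q=46.27 D=27.96
t=2.19: B=45.16 E=30.43 Q=47.73 D=28.30
t=2.73: B=46.07 E=30.72 Q=49.16 D=28.64
t=3.28: B=47.00 E=31.02 Q=50.61 D=28.98
t=3.83: B=47.93 E=31.32 Q=52.08 D=29.33
t=4.37: B=48.85 E=31.62 Q=53.52 D=29.67
t=4.92: B=49.78 E=31.92 Q=54.99 D=30.01
Read off E at T=4.92: 31.92

E at T = 31.92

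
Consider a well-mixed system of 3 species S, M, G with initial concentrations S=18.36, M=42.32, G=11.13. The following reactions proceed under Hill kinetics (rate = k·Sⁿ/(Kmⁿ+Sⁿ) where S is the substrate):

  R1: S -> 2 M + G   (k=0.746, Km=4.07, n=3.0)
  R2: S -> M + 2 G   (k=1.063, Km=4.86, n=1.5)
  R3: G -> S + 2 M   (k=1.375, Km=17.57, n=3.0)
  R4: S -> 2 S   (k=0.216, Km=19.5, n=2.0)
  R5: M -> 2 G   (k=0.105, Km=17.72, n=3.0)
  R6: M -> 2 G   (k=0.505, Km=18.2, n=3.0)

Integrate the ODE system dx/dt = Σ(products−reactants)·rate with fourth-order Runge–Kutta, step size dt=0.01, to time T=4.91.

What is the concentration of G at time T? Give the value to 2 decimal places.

RK4 with dt=0.01: 491 steps to T=4.91. Trajectory (selected grid times):
t=0.00: S=18.36 M=42.32 G=11.13
t=0.55: S=17.68 M=43.70 G=13.00
t=1.09: S=17.08 M=45.18 G=14.77
t=1.64: S=16.53 M=46.81 G=16.51
t=2.18: S=16.06 M=48.51 G=18.15
t=2.73: S=15.62 M=50.34 G=19.77
t=3.27: S=15.24 M=52.21 G=21.32
t=3.82: S=14.89 M=54.19 G=22.85
t=4.36: S=14.58 M=56.20 G=24.32
t=4.91: S=14.29 M=58.29 G=25.79
Read off G at T=4.91: 25.79

G at T = 25.79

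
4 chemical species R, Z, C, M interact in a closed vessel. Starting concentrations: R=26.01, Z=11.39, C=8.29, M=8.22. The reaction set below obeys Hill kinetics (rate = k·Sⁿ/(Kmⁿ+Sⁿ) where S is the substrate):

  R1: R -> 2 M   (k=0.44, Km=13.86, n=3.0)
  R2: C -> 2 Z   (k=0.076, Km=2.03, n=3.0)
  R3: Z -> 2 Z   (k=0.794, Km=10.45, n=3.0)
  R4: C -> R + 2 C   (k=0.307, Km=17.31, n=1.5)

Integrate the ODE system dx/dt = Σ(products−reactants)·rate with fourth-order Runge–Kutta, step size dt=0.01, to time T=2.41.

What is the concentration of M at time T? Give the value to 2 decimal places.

M at T = 10.05

RK4 with dt=0.01: 241 steps to T=2.41. Trajectory (selected grid times):
t=0.00: R=26.01 Z=11.39 C=8.29 M=8.22
t=0.27: R=25.93 Z=11.55 C=8.29 M=8.43
t=0.54: R=25.85 Z=11.72 C=8.29 M=8.63
t=0.80: R=25.77 Z=11.88 C=8.29 M=8.83
t=1.07: R=25.68 Z=12.05 C=8.29 M=9.04
t=1.34: R=25.60 Z=12.22 C=8.29 M=9.24
t=1.61: R=25.52 Z=12.39 C=8.29 M=9.45
t=1.87: R=25.44 Z=12.56 C=8.29 M=9.64
t=2.14: R=25.36 Z=12.74 C=8.29 M=9.85
t=2.41: R=25.28 Z=12.92 C=8.29 M=10.05
Read off M at T=2.41: 10.05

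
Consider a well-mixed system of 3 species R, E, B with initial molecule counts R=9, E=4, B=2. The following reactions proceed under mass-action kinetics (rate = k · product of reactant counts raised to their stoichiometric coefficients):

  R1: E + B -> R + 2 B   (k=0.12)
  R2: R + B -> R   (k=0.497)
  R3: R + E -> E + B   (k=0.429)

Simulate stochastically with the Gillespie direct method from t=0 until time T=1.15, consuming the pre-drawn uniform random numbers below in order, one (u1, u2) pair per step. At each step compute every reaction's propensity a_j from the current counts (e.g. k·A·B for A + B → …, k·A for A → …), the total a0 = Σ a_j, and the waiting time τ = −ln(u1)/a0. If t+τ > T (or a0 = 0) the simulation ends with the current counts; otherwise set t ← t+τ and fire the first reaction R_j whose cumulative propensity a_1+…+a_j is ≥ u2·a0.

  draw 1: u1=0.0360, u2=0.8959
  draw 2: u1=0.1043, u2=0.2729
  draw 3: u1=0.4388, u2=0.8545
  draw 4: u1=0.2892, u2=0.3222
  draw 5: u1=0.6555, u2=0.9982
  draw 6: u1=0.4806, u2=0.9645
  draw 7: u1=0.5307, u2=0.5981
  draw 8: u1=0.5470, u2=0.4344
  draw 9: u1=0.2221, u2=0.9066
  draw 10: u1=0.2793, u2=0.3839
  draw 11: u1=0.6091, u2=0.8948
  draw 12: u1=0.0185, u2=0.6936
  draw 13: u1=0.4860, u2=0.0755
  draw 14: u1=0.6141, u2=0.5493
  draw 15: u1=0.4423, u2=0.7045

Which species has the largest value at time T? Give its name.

t=0.000: R=9 E=4 B=2
Draw 1: a1=0.960, a2=8.946, a3=15.444, a0=25.350; τ=−ln(0.0360)/25.350=0.131 → t=0.131; u2·a0=0.8959·25.350=22.711; a1+a2=9.906 < 22.711 ≤ a1+…+a3=25.350 → R3 fires; R=8 E=4 B=3
Draw 2: a1=1.440, a2=11.928, a3=13.728, a0=27.096; τ=−ln(0.1043)/27.096=0.083 → t=0.215; u2·a0=0.2729·27.096=7.394; a1=1.440 < 7.394 ≤ a1+a2=13.368 → R2 fires; R=8 E=4 B=2
Draw 3: a1=0.960, a2=7.952, a3=13.728, a0=22.640; τ=−ln(0.4388)/22.640=0.036 → t=0.251; u2·a0=0.8545·22.640=19.346; a1+a2=8.912 < 19.346 ≤ a1+…+a3=22.640 → R3 fires; R=7 E=4 B=3
Draw 4: a1=1.440, a2=10.437, a3=12.012, a0=23.889; τ=−ln(0.2892)/23.889=0.052 → t=0.303; u2·a0=0.3222·23.889=7.697; a1=1.440 < 7.697 ≤ a1+a2=11.877 → R2 fires; R=7 E=4 B=2
Draw 5: a1=0.960, a2=6.958, a3=12.012, a0=19.930; τ=−ln(0.6555)/19.930=0.021 → t=0.324; u2·a0=0.9982·19.930=19.894; a1+a2=7.918 < 19.894 ≤ a1+…+a3=19.930 → R3 fires; R=6 E=4 B=3
Draw 6: a1=1.440, a2=8.946, a3=10.296, a0=20.682; τ=−ln(0.4806)/20.682=0.035 → t=0.359; u2·a0=0.9645·20.682=19.948; a1+a2=10.386 < 19.948 ≤ a1+…+a3=20.682 → R3 fires; R=5 E=4 B=4
Draw 7: a1=1.920, a2=9.940, a3=8.580, a0=20.440; τ=−ln(0.5307)/20.440=0.031 → t=0.390; u2·a0=0.5981·20.440=12.225; a1+a2=11.860 < 12.225 ≤ a1+…+a3=20.440 → R3 fires; R=4 E=4 B=5
Draw 8: a1=2.400, a2=9.940, a3=6.864, a0=19.204; τ=−ln(0.5470)/19.204=0.031 → t=0.422; u2·a0=0.4344·19.204=8.342; a1=2.400 < 8.342 ≤ a1+a2=12.340 → R2 fires; R=4 E=4 B=4
Draw 9: a1=1.920, a2=7.952, a3=6.864, a0=16.736; τ=−ln(0.2221)/16.736=0.090 → t=0.512; u2·a0=0.9066·16.736=15.173; a1+a2=9.872 < 15.173 ≤ a1+…+a3=16.736 → R3 fires; R=3 E=4 B=5
Draw 10: a1=2.400, a2=7.455, a3=5.148, a0=15.003; τ=−ln(0.2793)/15.003=0.085 → t=0.597; u2·a0=0.3839·15.003=5.760; a1=2.400 < 5.760 ≤ a1+a2=9.855 → R2 fires; R=3 E=4 B=4
Draw 11: a1=1.920, a2=5.964, a3=5.148, a0=13.032; τ=−ln(0.6091)/13.032=0.038 → t=0.635; u2·a0=0.8948·13.032=11.661; a1+a2=7.884 < 11.661 ≤ a1+…+a3=13.032 → R3 fires; R=2 E=4 B=5
Draw 12: a1=2.400, a2=4.970, a3=3.432, a0=10.802; τ=−ln(0.0185)/10.802=0.369 → t=1.004; u2·a0=0.6936·10.802=7.492; a1+a2=7.370 < 7.492 ≤ a1+…+a3=10.802 → R3 fires; R=1 E=4 B=6
Draw 13: a1=2.880, a2=2.982, a3=1.716, a0=7.578; τ=−ln(0.4860)/7.578=0.095 → t=1.099; u2·a0=0.0755·7.578=0.572 ≤ a1=2.880 → R1 fires; R=2 E=3 B=7
Draw 14: a1=2.520, a2=6.958, a3=2.574, a0=12.052; τ=−ln(0.6141)/12.052=0.040 → t=1.140; u2·a0=0.5493·12.052=6.620; a1=2.520 < 6.620 ≤ a1+a2=9.478 → R2 fires; R=2 E=3 B=6
Draw 15: a1=2.160, a2=5.964, a3=2.574, a0=10.698; τ=−ln(0.4423)/10.698=0.076 → t=1.216 > T=1.15: stop.
At T=1.15: R=2 E=3 B=6; the largest is B.

Dominant species at T: B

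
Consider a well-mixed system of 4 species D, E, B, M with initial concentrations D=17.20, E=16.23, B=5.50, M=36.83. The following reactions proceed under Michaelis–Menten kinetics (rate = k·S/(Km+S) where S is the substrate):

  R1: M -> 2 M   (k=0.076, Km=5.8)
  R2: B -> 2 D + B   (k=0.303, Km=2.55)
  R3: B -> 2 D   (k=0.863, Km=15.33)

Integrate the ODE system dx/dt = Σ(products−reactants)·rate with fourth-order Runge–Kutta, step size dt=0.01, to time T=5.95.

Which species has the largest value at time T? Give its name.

Dominant species at T: M

RK4 with dt=0.01: 595 steps to T=5.95. Trajectory (selected grid times):
t=0.00: D=17.20 E=16.23 B=5.50 M=36.83
t=0.66: D=17.77 E=16.23 B=5.35 M=36.87
t=1.32: D=18.33 E=16.23 B=5.21 M=36.92
t=1.98: D=18.88 E=16.23 B=5.06 M=36.96
t=2.64: D=19.43 E=16.23 B=4.92 M=37.00
t=3.31: D=19.97 E=16.23 B=4.78 M=37.05
t=3.97: D=20.50 E=16.23 B=4.65 M=37.09
t=4.63: D=21.02 E=16.23 B=4.52 M=37.13
t=5.29: D=21.53 E=16.23 B=4.39 M=37.18
t=5.95: D=22.03 E=16.23 B=4.26 M=37.22
At T=5.95: D=22.03 E=16.23 B=4.26 M=37.22; the largest is M.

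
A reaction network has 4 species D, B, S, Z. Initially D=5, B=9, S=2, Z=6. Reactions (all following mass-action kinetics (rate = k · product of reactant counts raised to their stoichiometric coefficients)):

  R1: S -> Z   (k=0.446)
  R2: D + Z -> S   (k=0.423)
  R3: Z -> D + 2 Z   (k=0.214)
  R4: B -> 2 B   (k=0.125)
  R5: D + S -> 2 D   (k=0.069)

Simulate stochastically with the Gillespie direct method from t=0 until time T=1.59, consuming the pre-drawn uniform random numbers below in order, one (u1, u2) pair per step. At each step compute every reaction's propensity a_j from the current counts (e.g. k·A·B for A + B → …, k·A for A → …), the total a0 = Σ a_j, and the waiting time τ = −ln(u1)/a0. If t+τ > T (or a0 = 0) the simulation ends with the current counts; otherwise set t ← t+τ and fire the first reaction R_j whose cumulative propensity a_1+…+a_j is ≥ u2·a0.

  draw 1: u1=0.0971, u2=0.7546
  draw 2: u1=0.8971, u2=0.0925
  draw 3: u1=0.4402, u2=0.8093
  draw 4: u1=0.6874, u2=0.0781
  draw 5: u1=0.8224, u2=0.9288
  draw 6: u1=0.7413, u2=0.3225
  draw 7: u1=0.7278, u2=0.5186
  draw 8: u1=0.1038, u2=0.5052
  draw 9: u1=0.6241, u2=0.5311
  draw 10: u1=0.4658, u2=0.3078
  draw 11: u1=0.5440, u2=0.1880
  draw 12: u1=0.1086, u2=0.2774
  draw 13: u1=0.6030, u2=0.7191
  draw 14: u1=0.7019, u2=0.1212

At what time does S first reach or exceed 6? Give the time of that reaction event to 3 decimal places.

Threshold first reached at t = 0.558

t=0.000: D=5 B=9 S=2 Z=6
Draw 1: a1=0.892, a2=12.690, a3=1.284, a4=1.125, a5=0.690, a0=16.681; τ=−ln(0.0971)/16.681=0.140 → t=0.140; u2·a0=0.7546·16.681=12.587; a1=0.892 < 12.587 ≤ a1+a2=13.582 → R2 fires; D=4 B=9 S=3 Z=5
Draw 2: a1=1.338, a2=8.460, a3=1.070, a4=1.125, a5=0.828, a0=12.821; τ=−ln(0.8971)/12.821=0.008 → t=0.148; u2·a0=0.0925·12.821=1.186 ≤ a1=1.338 → R1 fires; D=4 B=9 S=2 Z=6
Draw 3: a1=0.892, a2=10.152, a3=1.284, a4=1.125, a5=0.552, a0=14.005; τ=−ln(0.4402)/14.005=0.059 → t=0.207; u2·a0=0.8093·14.005=11.334; a1+a2=11.044 < 11.334 ≤ a1+…+a3=12.328 → R3 fires; D=5 B=9 S=2 Z=7
Draw 4: a1=0.892, a2=14.805, a3=1.498, a4=1.125, a5=0.690, a0=19.010; τ=−ln(0.6874)/19.010=0.020 → t=0.227; u2·a0=0.0781·19.010=1.485; a1=0.892 < 1.485 ≤ a1+a2=15.697 → R2 fires; D=4 B=9 S=3 Z=6
Draw 5: a1=1.338, a2=10.152, a3=1.284, a4=1.125, a5=0.828, a0=14.727; τ=−ln(0.8224)/14.727=0.013 → t=0.240; u2·a0=0.9288·14.727=13.678; a1+…+a3=12.774 < 13.678 ≤ a1+…+a4=13.899 → R4 fires; D=4 B=10 S=3 Z=6
Draw 6: a1=1.338, a2=10.152, a3=1.284, a4=1.250, a5=0.828, a0=14.852; τ=−ln(0.7413)/14.852=0.020 → t=0.260; u2·a0=0.3225·14.852=4.790; a1=1.338 < 4.790 ≤ a1+a2=11.490 → R2 fires; D=3 B=10 S=4 Z=5
Draw 7: a1=1.784, a2=6.345, a3=1.070, a4=1.250, a5=0.828, a0=11.277; τ=−ln(0.7278)/11.277=0.028 → t=0.288; u2·a0=0.5186·11.277=5.848; a1=1.784 < 5.848 ≤ a1+a2=8.129 → R2 fires; D=2 B=10 S=5 Z=4
Draw 8: a1=2.230, a2=3.384, a3=0.856, a4=1.250, a5=0.690, a0=8.410; τ=−ln(0.1038)/8.410=0.269 → t=0.558; u2·a0=0.5052·8.410=4.249; a1=2.230 < 4.249 ≤ a1+a2=5.614 → R2 fires; D=1 B=10 S=6 Z=3
Draw 9: a1=2.676, a2=1.269, a3=0.642, a4=1.250, a5=0.414, a0=6.251; τ=−ln(0.6241)/6.251=0.075 → t=0.633; u2·a0=0.5311·6.251=3.320; a1=2.676 < 3.320 ≤ a1+a2=3.945 → R2 fires; D=0 B=10 S=7 Z=2
Draw 10: a1=3.122, a2=0.000, a3=0.428, a4=1.250, a5=0.000, a0=4.800; τ=−ln(0.4658)/4.800=0.159 → t=0.792; u2·a0=0.3078·4.800=1.477 ≤ a1=3.122 → R1 fires; D=0 B=10 S=6 Z=3
Draw 11: a1=2.676, a2=0.000, a3=0.642, a4=1.250, a5=0.000, a0=4.568; τ=−ln(0.5440)/4.568=0.133 → t=0.925; u2·a0=0.1880·4.568=0.859 ≤ a1=2.676 → R1 fires; D=0 B=10 S=5 Z=4
Draw 12: a1=2.230, a2=0.000, a3=0.856, a4=1.250, a5=0.000, a0=4.336; τ=−ln(0.1086)/4.336=0.512 → t=1.437; u2·a0=0.2774·4.336=1.203 ≤ a1=2.230 → R1 fires; D=0 B=10 S=4 Z=5
Draw 13: a1=1.784, a2=0.000, a3=1.070, a4=1.250, a5=0.000, a0=4.104; τ=−ln(0.6030)/4.104=0.123 → t=1.561; u2·a0=0.7191·4.104=2.951; a1+…+a3=2.854 < 2.951 ≤ a1+…+a4=4.104 → R4 fires; D=0 B=11 S=4 Z=5
Draw 14: a1=1.784, a2=0.000, a3=1.070, a4=1.375, a5=0.000, a0=4.229; τ=−ln(0.7019)/4.229=0.084 → t=1.644 > T=1.59: stop.
S first becomes ≥ 6 when it reaches 6 at the event at t=0.558.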